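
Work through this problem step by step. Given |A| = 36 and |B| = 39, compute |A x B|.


The Cartesian product A x B contains all ordered pairs (a, b).
|A x B| = |A| * |B| = 36 * 39 = 1404

1404


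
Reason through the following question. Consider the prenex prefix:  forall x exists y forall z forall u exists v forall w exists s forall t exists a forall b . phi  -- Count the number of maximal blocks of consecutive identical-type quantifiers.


Quantifier-type sequence: A E A A E A E A E A  (A=forall, E=exists)
Group into maximal same-type runs:
  Ax1 | Ex1 | Ax2 | Ex1 | Ax1 | Ex1 | Ax1 | Ex1 | Ax1
Number of blocks = 9

9


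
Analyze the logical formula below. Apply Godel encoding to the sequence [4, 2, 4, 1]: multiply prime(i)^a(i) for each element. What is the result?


Encode each element as an exponent of the corresponding prime:
  2^4 = 16
  3^2 = 9
  5^4 = 625
  7^1 = 7
Product = 16 * 9 * 625 * 7 = 630000

630000


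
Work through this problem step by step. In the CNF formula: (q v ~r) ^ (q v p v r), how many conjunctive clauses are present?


A CNF formula is a conjunction of clauses.
Clauses are separated by ^.
Counting the conjuncts: 2 clauses.

2


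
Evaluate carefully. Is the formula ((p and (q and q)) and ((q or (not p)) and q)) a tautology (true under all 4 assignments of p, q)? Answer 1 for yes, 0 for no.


Check all 4 assignments:
p=0, q=0: 0
p=0, q=1: 0
p=1, q=0: 0
p=1, q=1: 1
Satisfying count = 1/4.
Tautology iff count = 4: no.

0


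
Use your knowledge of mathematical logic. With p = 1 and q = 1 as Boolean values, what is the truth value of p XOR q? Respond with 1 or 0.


p = 1, q = 1
Operation: p XOR q
Evaluate: 1 XOR 1 = 0

0


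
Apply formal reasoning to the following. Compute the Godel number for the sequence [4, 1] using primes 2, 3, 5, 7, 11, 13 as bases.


Encode each element as an exponent of the corresponding prime:
  2^4 = 16
  3^1 = 3
Product = 16 * 3 = 48

48


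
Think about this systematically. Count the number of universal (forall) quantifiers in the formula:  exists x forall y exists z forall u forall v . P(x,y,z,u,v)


Quantifier prefix: exists x forall y exists z forall u forall v
Mark each quantifier type:
  E U E U U
Universal count = 3, Existential count = 2
Asked for universal (forall) quantifiers: 3

3


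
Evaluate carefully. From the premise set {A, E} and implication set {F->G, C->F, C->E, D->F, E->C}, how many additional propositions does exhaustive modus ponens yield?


Initial facts: {A, E}
Apply modus ponens to closure:
  E and E->C  =>  C
  C and C->F  =>  F
  F and F->G  =>  G
Final known: {A, C, E, F, G}
New propositions: {C, F, G}
Count = 3

3


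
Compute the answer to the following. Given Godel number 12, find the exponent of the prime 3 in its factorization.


Factorize 12 by dividing by 3 repeatedly.
Division steps: 3 divides 12 exactly 1 time(s).
Exponent of 3 = 1

1


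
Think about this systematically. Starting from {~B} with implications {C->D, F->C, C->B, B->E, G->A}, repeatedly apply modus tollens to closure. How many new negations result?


Initial negated facts: {~B}
Apply modus tollens to closure:
  ~B and C->B  =>  ~C
  ~C and F->C  =>  ~F
Final negated: {~B, ~C, ~F}
New negations: {~C, ~F}
Count = 2

2


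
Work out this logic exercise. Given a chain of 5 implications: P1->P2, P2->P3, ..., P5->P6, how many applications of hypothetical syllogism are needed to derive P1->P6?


With 5 implications in a chain connecting 6 propositions:
P1->P2, P2->P3, ..., P5->P6
Steps needed = (number of implications) - 1 = 5 - 1 = 4

4


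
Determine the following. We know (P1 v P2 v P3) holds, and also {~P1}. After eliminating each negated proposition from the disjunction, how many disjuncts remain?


Original disjuncts (3): P1, P2, P3
Negated (eliminate): ~P1
Remaining disjuncts: P2, P3
Count = 3 - 1 = 2

2


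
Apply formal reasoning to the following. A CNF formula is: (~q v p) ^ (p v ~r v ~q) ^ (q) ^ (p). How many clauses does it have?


A CNF formula is a conjunction of clauses.
Clauses are separated by ^.
Counting the conjuncts: 4 clauses.

4


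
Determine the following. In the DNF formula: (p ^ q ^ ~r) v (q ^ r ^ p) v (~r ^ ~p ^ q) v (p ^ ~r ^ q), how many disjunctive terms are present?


A DNF formula is a disjunction of terms (conjunctions).
Terms are separated by v.
Counting the disjuncts: 4 terms.

4


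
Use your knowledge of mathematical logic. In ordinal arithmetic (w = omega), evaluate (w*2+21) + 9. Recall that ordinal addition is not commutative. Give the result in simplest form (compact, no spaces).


Compute (w*2+21) + 9.
Ordinal + is associative but NOT commutative; for finite n>0, n + w = w but w + n stays w+n.
By associativity: (w*2+21) + 9 = w*2 + (21+9) = w*2+30.
Result = w*2+30

w*2+30


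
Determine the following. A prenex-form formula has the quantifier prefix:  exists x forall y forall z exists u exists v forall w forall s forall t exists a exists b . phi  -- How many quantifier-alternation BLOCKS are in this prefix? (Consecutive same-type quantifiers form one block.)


Quantifier-type sequence: E A A E E A A A E E  (A=forall, E=exists)
Group into maximal same-type runs:
  Ex1 | Ax2 | Ex2 | Ax3 | Ex2
Number of blocks = 5

5


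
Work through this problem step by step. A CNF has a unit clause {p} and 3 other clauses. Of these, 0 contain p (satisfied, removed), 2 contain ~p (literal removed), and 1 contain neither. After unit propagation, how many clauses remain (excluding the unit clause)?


Satisfied (removed): 0
Shortened (remain): 2
Unchanged (remain): 1
Remaining = 2 + 1 = 3

3


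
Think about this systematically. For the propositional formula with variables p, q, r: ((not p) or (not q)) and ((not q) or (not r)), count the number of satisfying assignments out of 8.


Evaluate all 8 assignments for p, q, r:
p=0, q=0, r=0: 1
p=0, q=0, r=1: 1
p=0, q=1, r=0: 1
p=0, q=1, r=1: 0
p=1, q=0, r=0: 1
p=1, q=0, r=1: 1
p=1, q=1, r=0: 0
p=1, q=1, r=1: 0
Satisfying count = 5

5


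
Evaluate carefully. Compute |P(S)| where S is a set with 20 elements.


The power set of a set with n elements has 2^n elements.
|P(S)| = 2^20 = 1048576

1048576


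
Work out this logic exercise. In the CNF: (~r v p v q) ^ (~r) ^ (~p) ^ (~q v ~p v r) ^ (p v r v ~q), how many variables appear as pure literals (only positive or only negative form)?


Check each variable for pure literal status:
p: mixed (not pure)
q: mixed (not pure)
r: mixed (not pure)
Pure literal count = 0

0


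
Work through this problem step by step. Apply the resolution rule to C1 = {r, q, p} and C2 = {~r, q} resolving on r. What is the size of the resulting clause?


Remove r from C1 and ~r from C2.
C1 remainder: {q, p}
C2 remainder: {q}
Union (resolvent): {p, q}
Resolvent has 2 literal(s).

2


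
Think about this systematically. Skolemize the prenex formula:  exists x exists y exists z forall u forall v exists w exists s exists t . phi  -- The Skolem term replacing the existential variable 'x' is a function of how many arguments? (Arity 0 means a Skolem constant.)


Quantifier prefix: exists x exists y exists z forall u forall v exists w exists s exists t
'x' is existentially quantified at position 1.
No universal quantifiers precede it.
Skolem function arity = 0 (a Skolem constant)

0


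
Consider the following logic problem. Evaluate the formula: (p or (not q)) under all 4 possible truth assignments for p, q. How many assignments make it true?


Check all 4 assignments:
p=0, q=0: 1
p=0, q=1: 0
p=1, q=0: 1
p=1, q=1: 1
Count of True = 3

3


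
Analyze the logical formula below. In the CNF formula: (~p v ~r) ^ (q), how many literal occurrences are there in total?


Counting literals in each clause:
Clause 1: 2 literal(s)
Clause 2: 1 literal(s)
Total = 3

3


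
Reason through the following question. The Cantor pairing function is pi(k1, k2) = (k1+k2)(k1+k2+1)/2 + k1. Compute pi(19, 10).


k1 + k2 = 29
(k1+k2)(k1+k2+1)/2 = 29 * 30 / 2 = 435
pi = 435 + 19 = 454

454


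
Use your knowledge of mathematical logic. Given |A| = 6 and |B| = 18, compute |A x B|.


The Cartesian product A x B contains all ordered pairs (a, b).
|A x B| = |A| * |B| = 6 * 18 = 108

108


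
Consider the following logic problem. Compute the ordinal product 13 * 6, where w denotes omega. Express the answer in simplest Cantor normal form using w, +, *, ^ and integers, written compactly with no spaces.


Compute 13 * 6.
Ordinal * is associative and left-distributive over +, but NOT commutative; for finite n>1, n*w = w but w*n stays w*n.
Both finite; ordinal * agrees with natural *: 13 * 6 = 78.
Result = 78

78


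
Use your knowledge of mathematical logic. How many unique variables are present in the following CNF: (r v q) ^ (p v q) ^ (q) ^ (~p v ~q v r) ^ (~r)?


Identify each variable that appears in the formula.
Variables found: p, q, r
Count = 3

3


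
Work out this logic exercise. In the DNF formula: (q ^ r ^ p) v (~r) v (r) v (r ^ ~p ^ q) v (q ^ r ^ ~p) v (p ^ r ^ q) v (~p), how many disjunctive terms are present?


A DNF formula is a disjunction of terms (conjunctions).
Terms are separated by v.
Counting the disjuncts: 7 terms.

7


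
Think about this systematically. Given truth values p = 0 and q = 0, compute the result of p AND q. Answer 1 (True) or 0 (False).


p = 0, q = 0
Operation: p AND q
Evaluate: 0 AND 0 = 0

0


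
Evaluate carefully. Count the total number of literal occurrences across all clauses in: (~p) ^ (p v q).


Counting literals in each clause:
Clause 1: 1 literal(s)
Clause 2: 2 literal(s)
Total = 3

3


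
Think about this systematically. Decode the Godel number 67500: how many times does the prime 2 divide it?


Factorize 67500 by dividing by 2 repeatedly.
Division steps: 2 divides 67500 exactly 2 time(s).
Exponent of 2 = 2

2


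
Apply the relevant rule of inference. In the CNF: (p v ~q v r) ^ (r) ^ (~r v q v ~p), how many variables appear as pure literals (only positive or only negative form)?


Check each variable for pure literal status:
p: mixed (not pure)
q: mixed (not pure)
r: mixed (not pure)
Pure literal count = 0

0


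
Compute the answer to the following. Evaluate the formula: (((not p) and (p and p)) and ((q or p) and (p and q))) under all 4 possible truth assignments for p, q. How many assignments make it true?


Check all 4 assignments:
p=0, q=0: 0
p=0, q=1: 0
p=1, q=0: 0
p=1, q=1: 0
Count of True = 0

0


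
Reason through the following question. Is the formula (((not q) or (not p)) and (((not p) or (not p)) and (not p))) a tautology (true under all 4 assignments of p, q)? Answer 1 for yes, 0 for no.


Check all 4 assignments:
p=0, q=0: 1
p=0, q=1: 1
p=1, q=0: 0
p=1, q=1: 0
Satisfying count = 2/4.
Tautology iff count = 4: no.

0


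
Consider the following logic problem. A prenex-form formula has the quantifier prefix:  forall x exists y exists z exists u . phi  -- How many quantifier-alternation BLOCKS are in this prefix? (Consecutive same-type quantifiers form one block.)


Quantifier-type sequence: A E E E  (A=forall, E=exists)
Group into maximal same-type runs:
  Ax1 | Ex3
Number of blocks = 2

2


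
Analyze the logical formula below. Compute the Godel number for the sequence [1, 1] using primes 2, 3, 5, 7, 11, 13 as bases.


Encode each element as an exponent of the corresponding prime:
  2^1 = 2
  3^1 = 3
Product = 2 * 3 = 6

6


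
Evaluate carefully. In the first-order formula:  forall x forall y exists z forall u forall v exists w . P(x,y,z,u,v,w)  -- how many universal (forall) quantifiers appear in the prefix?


Quantifier prefix: forall x forall y exists z forall u forall v exists w
Mark each quantifier type:
  U U E U U E
Universal count = 4, Existential count = 2
Asked for universal (forall) quantifiers: 4

4


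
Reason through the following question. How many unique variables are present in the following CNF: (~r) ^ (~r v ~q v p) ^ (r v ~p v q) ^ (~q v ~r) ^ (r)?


Identify each variable that appears in the formula.
Variables found: p, q, r
Count = 3

3


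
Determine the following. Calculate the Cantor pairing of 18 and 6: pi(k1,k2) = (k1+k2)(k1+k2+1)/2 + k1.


k1 + k2 = 24
(k1+k2)(k1+k2+1)/2 = 24 * 25 / 2 = 300
pi = 300 + 18 = 318

318


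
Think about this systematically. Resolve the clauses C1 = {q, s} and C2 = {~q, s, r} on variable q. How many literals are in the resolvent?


Remove q from C1 and ~q from C2.
C1 remainder: {s}
C2 remainder: {s, r}
Union (resolvent): {r, s}
Resolvent has 2 literal(s).

2


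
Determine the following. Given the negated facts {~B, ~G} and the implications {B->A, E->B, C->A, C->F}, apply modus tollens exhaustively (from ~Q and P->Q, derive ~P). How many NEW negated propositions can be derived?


Initial negated facts: {~B, ~G}
Apply modus tollens to closure:
  ~B and E->B  =>  ~E
Final negated: {~B, ~E, ~G}
New negations: {~E}
Count = 1

1


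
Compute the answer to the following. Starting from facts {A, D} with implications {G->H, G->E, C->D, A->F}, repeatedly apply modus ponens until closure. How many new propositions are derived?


Initial facts: {A, D}
Apply modus ponens to closure:
  A and A->F  =>  F
Final known: {A, D, F}
New propositions: {F}
Count = 1

1


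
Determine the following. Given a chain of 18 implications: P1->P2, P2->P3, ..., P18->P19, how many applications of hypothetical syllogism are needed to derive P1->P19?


With 18 implications in a chain connecting 19 propositions:
P1->P2, P2->P3, ..., P18->P19
Steps needed = (number of implications) - 1 = 18 - 1 = 17

17


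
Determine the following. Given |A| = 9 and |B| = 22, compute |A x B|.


The Cartesian product A x B contains all ordered pairs (a, b).
|A x B| = |A| * |B| = 9 * 22 = 198

198


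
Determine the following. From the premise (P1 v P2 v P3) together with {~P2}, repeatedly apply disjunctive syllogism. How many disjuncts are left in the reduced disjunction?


Original disjuncts (3): P1, P2, P3
Negated (eliminate): ~P2
Remaining disjuncts: P1, P3
Count = 3 - 1 = 2

2


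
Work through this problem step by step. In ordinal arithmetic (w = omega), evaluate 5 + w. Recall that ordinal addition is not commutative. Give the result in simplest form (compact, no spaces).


Compute 5 + w.
Ordinal + is associative but NOT commutative; for finite n>0, n + w = w but w + n stays w+n.
Any finite left addend is absorbed by w on the right: 5 + w = w.
Result = w

w


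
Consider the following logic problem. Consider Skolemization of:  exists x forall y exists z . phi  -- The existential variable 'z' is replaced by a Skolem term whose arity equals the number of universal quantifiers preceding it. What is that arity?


Quantifier prefix: exists x forall y exists z
'z' is existentially quantified at position 3.
Universal variables preceding it: y
Skolem function arity = 1

1


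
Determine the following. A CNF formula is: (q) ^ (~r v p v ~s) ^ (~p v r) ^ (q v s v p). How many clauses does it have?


A CNF formula is a conjunction of clauses.
Clauses are separated by ^.
Counting the conjuncts: 4 clauses.

4


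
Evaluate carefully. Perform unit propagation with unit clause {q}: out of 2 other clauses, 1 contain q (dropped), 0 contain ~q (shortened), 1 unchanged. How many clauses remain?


Satisfied (removed): 1
Shortened (remain): 0
Unchanged (remain): 1
Remaining = 0 + 1 = 1

1


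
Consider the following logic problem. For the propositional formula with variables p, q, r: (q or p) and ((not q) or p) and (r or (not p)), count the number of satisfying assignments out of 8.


Evaluate all 8 assignments for p, q, r:
p=0, q=0, r=0: 0
p=0, q=0, r=1: 0
p=0, q=1, r=0: 0
p=0, q=1, r=1: 0
p=1, q=0, r=0: 0
p=1, q=0, r=1: 1
p=1, q=1, r=0: 0
p=1, q=1, r=1: 1
Satisfying count = 2

2


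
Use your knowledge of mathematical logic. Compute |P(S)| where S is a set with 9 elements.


The power set of a set with n elements has 2^n elements.
|P(S)| = 2^9 = 512

512


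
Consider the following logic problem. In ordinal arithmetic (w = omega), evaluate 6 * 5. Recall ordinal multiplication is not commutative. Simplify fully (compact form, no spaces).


Compute 6 * 5.
Ordinal * is associative and left-distributive over +, but NOT commutative; for finite n>1, n*w = w but w*n stays w*n.
Both finite; ordinal * agrees with natural *: 6 * 5 = 30.
Result = 30

30


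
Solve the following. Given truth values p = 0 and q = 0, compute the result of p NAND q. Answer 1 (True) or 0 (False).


p = 0, q = 0
Operation: p NAND q
Evaluate: 0 NAND 0 = 1

1


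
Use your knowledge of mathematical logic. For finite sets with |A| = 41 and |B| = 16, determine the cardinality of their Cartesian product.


The Cartesian product A x B contains all ordered pairs (a, b).
|A x B| = |A| * |B| = 41 * 16 = 656

656


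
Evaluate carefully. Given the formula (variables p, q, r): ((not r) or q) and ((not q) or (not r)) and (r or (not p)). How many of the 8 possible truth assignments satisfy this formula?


Evaluate all 8 assignments for p, q, r:
p=0, q=0, r=0: 1
p=0, q=0, r=1: 0
p=0, q=1, r=0: 1
p=0, q=1, r=1: 0
p=1, q=0, r=0: 0
p=1, q=0, r=1: 0
p=1, q=1, r=0: 0
p=1, q=1, r=1: 0
Satisfying count = 2

2


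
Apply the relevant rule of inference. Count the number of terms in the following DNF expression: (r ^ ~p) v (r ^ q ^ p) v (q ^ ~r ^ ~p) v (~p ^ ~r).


A DNF formula is a disjunction of terms (conjunctions).
Terms are separated by v.
Counting the disjuncts: 4 terms.

4


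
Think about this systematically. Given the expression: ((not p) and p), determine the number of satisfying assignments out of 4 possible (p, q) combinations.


Check all 4 assignments:
p=0, q=0: 0
p=0, q=1: 0
p=1, q=0: 0
p=1, q=1: 0
Count of True = 0

0


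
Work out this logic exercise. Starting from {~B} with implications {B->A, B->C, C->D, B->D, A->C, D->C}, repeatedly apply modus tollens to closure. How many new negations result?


Initial negated facts: {~B}
Apply modus tollens to closure:
  (no implication fires)
Final negated: {~B}
New negations: {(none)}
Count = 0

0


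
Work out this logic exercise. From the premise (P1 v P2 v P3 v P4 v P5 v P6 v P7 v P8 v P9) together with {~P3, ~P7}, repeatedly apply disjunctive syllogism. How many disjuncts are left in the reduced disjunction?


Original disjuncts (9): P1, P2, P3, P4, P5, P6, P7, P8, P9
Negated (eliminate): ~P3, ~P7
Remaining disjuncts: P1, P2, P4, P5, P6, P8, P9
Count = 9 - 2 = 7

7


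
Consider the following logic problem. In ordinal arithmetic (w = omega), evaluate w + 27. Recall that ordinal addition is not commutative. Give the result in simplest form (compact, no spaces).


Compute w + 27.
Ordinal + is associative but NOT commutative; for finite n>0, n + w = w but w + n stays w+n.
w + 27 is already in normal form (a successor ordinal beyond w).
Result = w+27

w+27


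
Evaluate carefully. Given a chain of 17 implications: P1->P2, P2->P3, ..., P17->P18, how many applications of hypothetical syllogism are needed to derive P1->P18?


With 17 implications in a chain connecting 18 propositions:
P1->P2, P2->P3, ..., P17->P18
Steps needed = (number of implications) - 1 = 17 - 1 = 16

16


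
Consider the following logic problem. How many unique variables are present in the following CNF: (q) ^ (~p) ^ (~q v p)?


Identify each variable that appears in the formula.
Variables found: p, q
Count = 2

2


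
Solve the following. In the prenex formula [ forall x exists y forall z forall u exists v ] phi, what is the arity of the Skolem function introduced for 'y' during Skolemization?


Quantifier prefix: forall x exists y forall z forall u exists v
'y' is existentially quantified at position 2.
Universal variables preceding it: x
Skolem function arity = 1

1


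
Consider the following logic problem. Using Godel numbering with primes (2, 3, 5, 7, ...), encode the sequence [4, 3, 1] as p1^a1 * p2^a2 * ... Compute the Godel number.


Encode each element as an exponent of the corresponding prime:
  2^4 = 16
  3^3 = 27
  5^1 = 5
Product = 16 * 27 * 5 = 2160

2160


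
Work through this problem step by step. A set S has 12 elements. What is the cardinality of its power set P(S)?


The power set of a set with n elements has 2^n elements.
|P(S)| = 2^12 = 4096

4096


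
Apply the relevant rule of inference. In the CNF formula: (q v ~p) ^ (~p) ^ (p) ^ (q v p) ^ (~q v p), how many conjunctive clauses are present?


A CNF formula is a conjunction of clauses.
Clauses are separated by ^.
Counting the conjuncts: 5 clauses.

5


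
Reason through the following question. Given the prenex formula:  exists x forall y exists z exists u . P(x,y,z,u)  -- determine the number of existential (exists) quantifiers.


Quantifier prefix: exists x forall y exists z exists u
Mark each quantifier type:
  E U E E
Universal count = 1, Existential count = 3
Asked for existential (exists) quantifiers: 3

3


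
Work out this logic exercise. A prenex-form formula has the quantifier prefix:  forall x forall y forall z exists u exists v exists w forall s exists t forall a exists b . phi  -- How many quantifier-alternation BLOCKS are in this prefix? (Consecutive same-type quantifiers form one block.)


Quantifier-type sequence: A A A E E E A E A E  (A=forall, E=exists)
Group into maximal same-type runs:
  Ax3 | Ex3 | Ax1 | Ex1 | Ax1 | Ex1
Number of blocks = 6

6


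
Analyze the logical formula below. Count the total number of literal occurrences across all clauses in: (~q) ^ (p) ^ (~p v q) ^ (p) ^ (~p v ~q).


Counting literals in each clause:
Clause 1: 1 literal(s)
Clause 2: 1 literal(s)
Clause 3: 2 literal(s)
Clause 4: 1 literal(s)
Clause 5: 2 literal(s)
Total = 7

7


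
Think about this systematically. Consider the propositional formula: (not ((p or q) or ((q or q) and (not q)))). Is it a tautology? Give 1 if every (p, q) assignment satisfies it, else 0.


Check all 4 assignments:
p=0, q=0: 1
p=0, q=1: 0
p=1, q=0: 0
p=1, q=1: 0
Satisfying count = 1/4.
Tautology iff count = 4: no.

0


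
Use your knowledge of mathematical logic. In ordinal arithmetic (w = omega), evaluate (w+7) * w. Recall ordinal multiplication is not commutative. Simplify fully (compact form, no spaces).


Compute (w+7) * w.
Ordinal * is associative and left-distributive over +, but NOT commutative; for finite n>1, n*w = w but w*n stays w*n.
(w+7) * w = sup{(w+7)*k : k<w} = sup{w*k+7} = w^2 (the +7 tail is absorbed in the limit).
Result = w^2

w^2


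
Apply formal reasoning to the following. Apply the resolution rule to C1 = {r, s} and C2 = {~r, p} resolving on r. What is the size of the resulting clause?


Remove r from C1 and ~r from C2.
C1 remainder: {s}
C2 remainder: {p}
Union (resolvent): {p, s}
Resolvent has 2 literal(s).

2


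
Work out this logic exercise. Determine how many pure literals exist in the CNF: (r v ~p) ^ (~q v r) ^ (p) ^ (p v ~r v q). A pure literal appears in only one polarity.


Check each variable for pure literal status:
p: mixed (not pure)
q: mixed (not pure)
r: mixed (not pure)
Pure literal count = 0

0


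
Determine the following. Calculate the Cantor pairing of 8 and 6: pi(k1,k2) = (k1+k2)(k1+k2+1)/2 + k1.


k1 + k2 = 14
(k1+k2)(k1+k2+1)/2 = 14 * 15 / 2 = 105
pi = 105 + 8 = 113

113


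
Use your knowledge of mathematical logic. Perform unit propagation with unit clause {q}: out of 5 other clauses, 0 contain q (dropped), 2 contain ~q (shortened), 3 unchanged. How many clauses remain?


Satisfied (removed): 0
Shortened (remain): 2
Unchanged (remain): 3
Remaining = 2 + 3 = 5

5


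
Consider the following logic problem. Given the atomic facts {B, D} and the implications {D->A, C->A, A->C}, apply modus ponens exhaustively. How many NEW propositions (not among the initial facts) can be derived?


Initial facts: {B, D}
Apply modus ponens to closure:
  D and D->A  =>  A
  A and A->C  =>  C
Final known: {A, B, C, D}
New propositions: {A, C}
Count = 2

2


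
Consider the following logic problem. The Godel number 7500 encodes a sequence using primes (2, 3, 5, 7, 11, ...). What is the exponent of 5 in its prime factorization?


Factorize 7500 by dividing by 5 repeatedly.
Division steps: 5 divides 7500 exactly 4 time(s).
Exponent of 5 = 4

4


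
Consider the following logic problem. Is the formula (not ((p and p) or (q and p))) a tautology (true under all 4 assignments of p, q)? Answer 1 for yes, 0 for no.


Check all 4 assignments:
p=0, q=0: 1
p=0, q=1: 1
p=1, q=0: 0
p=1, q=1: 0
Satisfying count = 2/4.
Tautology iff count = 4: no.

0


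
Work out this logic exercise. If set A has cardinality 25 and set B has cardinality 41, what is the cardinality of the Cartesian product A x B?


The Cartesian product A x B contains all ordered pairs (a, b).
|A x B| = |A| * |B| = 25 * 41 = 1025

1025


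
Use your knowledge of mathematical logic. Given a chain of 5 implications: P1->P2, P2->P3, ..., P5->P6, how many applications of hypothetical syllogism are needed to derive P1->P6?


With 5 implications in a chain connecting 6 propositions:
P1->P2, P2->P3, ..., P5->P6
Steps needed = (number of implications) - 1 = 5 - 1 = 4

4


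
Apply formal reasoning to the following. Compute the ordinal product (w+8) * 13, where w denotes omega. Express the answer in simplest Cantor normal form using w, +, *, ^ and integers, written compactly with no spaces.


Compute (w+8) * 13.
Ordinal * is associative and left-distributive over +, but NOT commutative; for finite n>1, n*w = w but w*n stays w*n.
(w+8) * 13 = (w+8) repeated 13 times. Each intermediate +8 is absorbed by the following w; only the last survives: w*13+8.
Result = w*13+8

w*13+8


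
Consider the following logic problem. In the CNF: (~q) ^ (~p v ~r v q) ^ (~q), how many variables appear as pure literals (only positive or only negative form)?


Check each variable for pure literal status:
p: pure negative
q: mixed (not pure)
r: pure negative
Pure literal count = 2

2


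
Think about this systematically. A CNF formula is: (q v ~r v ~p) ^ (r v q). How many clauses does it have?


A CNF formula is a conjunction of clauses.
Clauses are separated by ^.
Counting the conjuncts: 2 clauses.

2


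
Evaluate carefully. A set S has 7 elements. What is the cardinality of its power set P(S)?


The power set of a set with n elements has 2^n elements.
|P(S)| = 2^7 = 128

128


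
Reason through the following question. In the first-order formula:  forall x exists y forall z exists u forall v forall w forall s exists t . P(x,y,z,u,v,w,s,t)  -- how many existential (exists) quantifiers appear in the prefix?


Quantifier prefix: forall x exists y forall z exists u forall v forall w forall s exists t
Mark each quantifier type:
  U E U E U U U E
Universal count = 5, Existential count = 3
Asked for existential (exists) quantifiers: 3

3


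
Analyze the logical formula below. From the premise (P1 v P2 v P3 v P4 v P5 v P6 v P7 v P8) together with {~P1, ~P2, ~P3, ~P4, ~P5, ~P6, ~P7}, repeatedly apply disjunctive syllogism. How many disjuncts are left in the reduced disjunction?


Original disjuncts (8): P1, P2, P3, P4, P5, P6, P7, P8
Negated (eliminate): ~P1, ~P2, ~P3, ~P4, ~P5, ~P6, ~P7
Remaining disjuncts: P8
Count = 8 - 7 = 1

1


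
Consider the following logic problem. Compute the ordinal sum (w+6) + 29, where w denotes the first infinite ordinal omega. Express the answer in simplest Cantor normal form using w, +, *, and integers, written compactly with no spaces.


Compute (w+6) + 29.
Ordinal + is associative but NOT commutative; for finite n>0, n + w = w but w + n stays w+n.
By associativity: (w+6) + 29 = w + (6+29) = w+35.
Result = w+35

w+35


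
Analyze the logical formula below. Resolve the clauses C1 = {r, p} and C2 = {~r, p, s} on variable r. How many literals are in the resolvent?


Remove r from C1 and ~r from C2.
C1 remainder: {p}
C2 remainder: {p, s}
Union (resolvent): {p, s}
Resolvent has 2 literal(s).

2


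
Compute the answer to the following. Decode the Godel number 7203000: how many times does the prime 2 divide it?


Factorize 7203000 by dividing by 2 repeatedly.
Division steps: 2 divides 7203000 exactly 3 time(s).
Exponent of 2 = 3

3


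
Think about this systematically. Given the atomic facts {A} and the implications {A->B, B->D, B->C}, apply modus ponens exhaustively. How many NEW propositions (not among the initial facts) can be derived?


Initial facts: {A}
Apply modus ponens to closure:
  A and A->B  =>  B
  B and B->D  =>  D
  B and B->C  =>  C
Final known: {A, B, C, D}
New propositions: {B, C, D}
Count = 3

3


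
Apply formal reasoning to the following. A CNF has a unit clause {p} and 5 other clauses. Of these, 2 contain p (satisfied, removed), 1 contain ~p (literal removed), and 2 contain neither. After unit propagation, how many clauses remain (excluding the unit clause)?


Satisfied (removed): 2
Shortened (remain): 1
Unchanged (remain): 2
Remaining = 1 + 2 = 3

3


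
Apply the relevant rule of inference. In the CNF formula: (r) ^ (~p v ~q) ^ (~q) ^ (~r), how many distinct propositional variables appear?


Identify each variable that appears in the formula.
Variables found: p, q, r
Count = 3

3


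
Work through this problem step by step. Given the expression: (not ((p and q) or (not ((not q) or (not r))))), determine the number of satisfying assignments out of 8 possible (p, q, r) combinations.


Check all 8 assignments:
p=0, q=0, r=0: 1
p=0, q=0, r=1: 1
p=0, q=1, r=0: 1
p=0, q=1, r=1: 0
p=1, q=0, r=0: 1
p=1, q=0, r=1: 1
p=1, q=1, r=0: 0
p=1, q=1, r=1: 0
Count of True = 5

5


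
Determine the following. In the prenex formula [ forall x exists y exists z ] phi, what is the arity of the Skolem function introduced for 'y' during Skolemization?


Quantifier prefix: forall x exists y exists z
'y' is existentially quantified at position 2.
Universal variables preceding it: x
Skolem function arity = 1

1


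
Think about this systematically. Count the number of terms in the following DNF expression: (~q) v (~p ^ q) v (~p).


A DNF formula is a disjunction of terms (conjunctions).
Terms are separated by v.
Counting the disjuncts: 3 terms.

3


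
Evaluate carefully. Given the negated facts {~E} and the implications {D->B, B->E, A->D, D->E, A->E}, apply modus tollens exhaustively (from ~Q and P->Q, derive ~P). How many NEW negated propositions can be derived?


Initial negated facts: {~E}
Apply modus tollens to closure:
  ~E and B->E  =>  ~B
  ~E and D->E  =>  ~D
  ~E and A->E  =>  ~A
Final negated: {~A, ~B, ~D, ~E}
New negations: {~A, ~B, ~D}
Count = 3

3


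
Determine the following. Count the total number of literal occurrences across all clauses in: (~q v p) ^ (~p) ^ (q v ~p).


Counting literals in each clause:
Clause 1: 2 literal(s)
Clause 2: 1 literal(s)
Clause 3: 2 literal(s)
Total = 5

5


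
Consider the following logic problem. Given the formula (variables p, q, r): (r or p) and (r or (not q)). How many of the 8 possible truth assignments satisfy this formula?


Evaluate all 8 assignments for p, q, r:
p=0, q=0, r=0: 0
p=0, q=0, r=1: 1
p=0, q=1, r=0: 0
p=0, q=1, r=1: 1
p=1, q=0, r=0: 1
p=1, q=0, r=1: 1
p=1, q=1, r=0: 0
p=1, q=1, r=1: 1
Satisfying count = 5

5


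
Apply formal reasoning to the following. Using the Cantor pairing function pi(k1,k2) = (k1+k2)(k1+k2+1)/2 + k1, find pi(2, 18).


k1 + k2 = 20
(k1+k2)(k1+k2+1)/2 = 20 * 21 / 2 = 210
pi = 210 + 2 = 212

212


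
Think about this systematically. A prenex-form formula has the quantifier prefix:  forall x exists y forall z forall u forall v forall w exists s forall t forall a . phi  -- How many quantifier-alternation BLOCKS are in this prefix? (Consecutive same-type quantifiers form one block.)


Quantifier-type sequence: A E A A A A E A A  (A=forall, E=exists)
Group into maximal same-type runs:
  Ax1 | Ex1 | Ax4 | Ex1 | Ax2
Number of blocks = 5

5


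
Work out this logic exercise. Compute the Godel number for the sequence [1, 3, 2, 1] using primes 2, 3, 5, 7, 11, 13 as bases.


Encode each element as an exponent of the corresponding prime:
  2^1 = 2
  3^3 = 27
  5^2 = 25
  7^1 = 7
Product = 2 * 27 * 25 * 7 = 9450

9450


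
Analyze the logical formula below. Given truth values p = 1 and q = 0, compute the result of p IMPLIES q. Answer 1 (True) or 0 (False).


p = 1, q = 0
Operation: p IMPLIES q
Evaluate: 1 IMPLIES 0 = 0

0


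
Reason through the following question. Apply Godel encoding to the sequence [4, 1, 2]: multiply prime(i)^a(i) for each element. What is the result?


Encode each element as an exponent of the corresponding prime:
  2^4 = 16
  3^1 = 3
  5^2 = 25
Product = 16 * 3 * 25 = 1200

1200


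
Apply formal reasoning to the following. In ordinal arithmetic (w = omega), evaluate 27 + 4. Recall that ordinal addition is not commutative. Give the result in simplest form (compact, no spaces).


Compute 27 + 4.
Ordinal + is associative but NOT commutative; for finite n>0, n + w = w but w + n stays w+n.
Both operands finite; ordinal + agrees with natural +: 27 + 4 = 31.
Result = 31

31


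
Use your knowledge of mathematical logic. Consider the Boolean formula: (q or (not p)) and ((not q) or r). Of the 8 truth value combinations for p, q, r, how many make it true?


Evaluate all 8 assignments for p, q, r:
p=0, q=0, r=0: 1
p=0, q=0, r=1: 1
p=0, q=1, r=0: 0
p=0, q=1, r=1: 1
p=1, q=0, r=0: 0
p=1, q=0, r=1: 0
p=1, q=1, r=0: 0
p=1, q=1, r=1: 1
Satisfying count = 4

4


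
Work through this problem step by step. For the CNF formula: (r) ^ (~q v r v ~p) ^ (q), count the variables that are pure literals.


Check each variable for pure literal status:
p: pure negative
q: mixed (not pure)
r: pure positive
Pure literal count = 2

2


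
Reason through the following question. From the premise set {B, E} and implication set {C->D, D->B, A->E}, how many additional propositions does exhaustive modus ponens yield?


Initial facts: {B, E}
Apply modus ponens to closure:
  (no implication fires)
Final known: {B, E}
New propositions: {(none)}
Count = 0

0


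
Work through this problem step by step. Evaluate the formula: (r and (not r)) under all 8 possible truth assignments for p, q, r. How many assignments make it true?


Check all 8 assignments:
p=0, q=0, r=0: 0
p=0, q=0, r=1: 0
p=0, q=1, r=0: 0
p=0, q=1, r=1: 0
p=1, q=0, r=0: 0
p=1, q=0, r=1: 0
p=1, q=1, r=0: 0
p=1, q=1, r=1: 0
Count of True = 0

0


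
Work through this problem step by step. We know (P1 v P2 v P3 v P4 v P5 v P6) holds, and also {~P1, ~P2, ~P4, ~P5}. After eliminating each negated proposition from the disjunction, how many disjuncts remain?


Original disjuncts (6): P1, P2, P3, P4, P5, P6
Negated (eliminate): ~P1, ~P2, ~P4, ~P5
Remaining disjuncts: P3, P6
Count = 6 - 4 = 2

2


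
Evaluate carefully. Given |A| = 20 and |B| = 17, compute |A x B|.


The Cartesian product A x B contains all ordered pairs (a, b).
|A x B| = |A| * |B| = 20 * 17 = 340

340


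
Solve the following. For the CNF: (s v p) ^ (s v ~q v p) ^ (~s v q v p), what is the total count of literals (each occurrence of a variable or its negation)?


Counting literals in each clause:
Clause 1: 2 literal(s)
Clause 2: 3 literal(s)
Clause 3: 3 literal(s)
Total = 8

8


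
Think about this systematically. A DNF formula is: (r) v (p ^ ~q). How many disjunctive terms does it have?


A DNF formula is a disjunction of terms (conjunctions).
Terms are separated by v.
Counting the disjuncts: 2 terms.

2


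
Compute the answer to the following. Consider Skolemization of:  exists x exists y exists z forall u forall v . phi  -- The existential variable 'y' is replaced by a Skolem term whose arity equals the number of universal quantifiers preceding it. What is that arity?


Quantifier prefix: exists x exists y exists z forall u forall v
'y' is existentially quantified at position 2.
No universal quantifiers precede it.
Skolem function arity = 0 (a Skolem constant)

0


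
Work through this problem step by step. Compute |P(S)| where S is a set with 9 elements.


The power set of a set with n elements has 2^n elements.
|P(S)| = 2^9 = 512

512


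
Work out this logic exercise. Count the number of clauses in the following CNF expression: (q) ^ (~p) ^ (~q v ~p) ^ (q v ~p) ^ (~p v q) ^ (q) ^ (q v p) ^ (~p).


A CNF formula is a conjunction of clauses.
Clauses are separated by ^.
Counting the conjuncts: 8 clauses.

8


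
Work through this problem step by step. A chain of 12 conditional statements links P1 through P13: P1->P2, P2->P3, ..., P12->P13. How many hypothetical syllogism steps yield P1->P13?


With 12 implications in a chain connecting 13 propositions:
P1->P2, P2->P3, ..., P12->P13
Steps needed = (number of implications) - 1 = 12 - 1 = 11

11


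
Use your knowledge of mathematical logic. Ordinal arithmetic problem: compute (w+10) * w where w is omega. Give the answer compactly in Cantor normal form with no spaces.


Compute (w+10) * w.
Ordinal * is associative and left-distributive over +, but NOT commutative; for finite n>1, n*w = w but w*n stays w*n.
(w+10) * w = sup{(w+10)*k : k<w} = sup{w*k+10} = w^2 (the +10 tail is absorbed in the limit).
Result = w^2

w^2


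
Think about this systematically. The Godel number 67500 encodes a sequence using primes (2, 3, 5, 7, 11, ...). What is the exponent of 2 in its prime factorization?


Factorize 67500 by dividing by 2 repeatedly.
Division steps: 2 divides 67500 exactly 2 time(s).
Exponent of 2 = 2

2


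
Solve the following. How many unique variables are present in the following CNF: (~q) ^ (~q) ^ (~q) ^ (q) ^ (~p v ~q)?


Identify each variable that appears in the formula.
Variables found: p, q
Count = 2

2


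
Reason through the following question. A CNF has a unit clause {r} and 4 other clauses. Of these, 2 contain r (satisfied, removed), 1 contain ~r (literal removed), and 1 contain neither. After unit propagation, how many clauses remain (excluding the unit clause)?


Satisfied (removed): 2
Shortened (remain): 1
Unchanged (remain): 1
Remaining = 1 + 1 = 2

2


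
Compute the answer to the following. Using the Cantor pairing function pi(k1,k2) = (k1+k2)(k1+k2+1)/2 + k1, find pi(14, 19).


k1 + k2 = 33
(k1+k2)(k1+k2+1)/2 = 33 * 34 / 2 = 561
pi = 561 + 14 = 575

575


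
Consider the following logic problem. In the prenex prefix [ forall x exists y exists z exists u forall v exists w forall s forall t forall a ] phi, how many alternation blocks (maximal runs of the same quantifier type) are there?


Quantifier-type sequence: A E E E A E A A A  (A=forall, E=exists)
Group into maximal same-type runs:
  Ax1 | Ex3 | Ax1 | Ex1 | Ax3
Number of blocks = 5

5


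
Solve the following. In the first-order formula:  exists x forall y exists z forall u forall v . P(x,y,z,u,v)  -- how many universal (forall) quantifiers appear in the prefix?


Quantifier prefix: exists x forall y exists z forall u forall v
Mark each quantifier type:
  E U E U U
Universal count = 3, Existential count = 2
Asked for universal (forall) quantifiers: 3

3


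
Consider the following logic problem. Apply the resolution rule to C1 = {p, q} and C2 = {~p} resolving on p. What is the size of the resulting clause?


Remove p from C1 and ~p from C2.
C1 remainder: {q}
C2 remainder: {}
Union (resolvent): {q}
Resolvent has 1 literal(s).

1


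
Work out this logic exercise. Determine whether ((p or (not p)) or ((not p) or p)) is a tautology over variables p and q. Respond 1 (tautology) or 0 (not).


Check all 4 assignments:
p=0, q=0: 1
p=0, q=1: 1
p=1, q=0: 1
p=1, q=1: 1
Satisfying count = 4/4.
Tautology iff count = 4: yes.

1


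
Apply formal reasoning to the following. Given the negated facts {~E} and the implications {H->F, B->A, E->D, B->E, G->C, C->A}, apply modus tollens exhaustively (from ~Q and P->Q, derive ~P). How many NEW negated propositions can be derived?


Initial negated facts: {~E}
Apply modus tollens to closure:
  ~E and B->E  =>  ~B
Final negated: {~B, ~E}
New negations: {~B}
Count = 1

1
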